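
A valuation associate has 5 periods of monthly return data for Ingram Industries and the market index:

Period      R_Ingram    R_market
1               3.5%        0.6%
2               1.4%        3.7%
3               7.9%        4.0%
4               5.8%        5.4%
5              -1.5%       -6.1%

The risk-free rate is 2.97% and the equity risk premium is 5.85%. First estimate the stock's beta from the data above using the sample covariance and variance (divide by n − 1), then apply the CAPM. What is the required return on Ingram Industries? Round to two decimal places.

Mean R_i = (3.5 + 1.4 + 7.9 + 5.8 − 1.5) / 5 = 3.4200%
Mean R_m = (0.6 + 3.7 + 4.0 + 5.4 − 6.1) / 5 = 1.5200%
Σ(R_i − R̄_i)(R_m − R̄_m) = 53.3580  ⇒  Cov = 53.3580 / 4 = 13.3395
Σ(R_m − R̄_m)² = 84.8680  ⇒  Var(R_m) = 84.8680 / 4 = 21.2170
β = Cov / Var(R_m) = 13.3395 / 21.2170 = 0.6287
E(R) = R_f + β × MRP = 2.97% + 0.6287 × 5.85% = 6.65%

6.65%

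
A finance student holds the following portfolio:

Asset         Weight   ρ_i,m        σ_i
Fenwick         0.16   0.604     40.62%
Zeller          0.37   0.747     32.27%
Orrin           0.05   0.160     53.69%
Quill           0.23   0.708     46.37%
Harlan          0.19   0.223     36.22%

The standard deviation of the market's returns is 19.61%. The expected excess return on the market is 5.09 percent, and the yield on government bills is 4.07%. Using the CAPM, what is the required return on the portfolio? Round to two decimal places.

β_Fenwick = 0.604 × 40.62% / 19.61% = 1.2511
β_Zeller = 0.747 × 32.27% / 19.61% = 1.2293
β_Orrin = 0.160 × 53.69% / 19.61% = 0.4381
β_Quill = 0.708 × 46.37% / 19.61% = 1.6741
β_Harlan = 0.223 × 36.22% / 19.61% = 0.4119
β_P = Σ w_i β_i = 0.16×1.2511 + 0.37×1.2293 + 0.05×0.4381 + 0.23×1.6741 + 0.19×0.4119 = 1.1402
E(R_P) = R_f + β_P × MRP = 4.07% + 1.1402 × 5.09% = 9.87%

9.87%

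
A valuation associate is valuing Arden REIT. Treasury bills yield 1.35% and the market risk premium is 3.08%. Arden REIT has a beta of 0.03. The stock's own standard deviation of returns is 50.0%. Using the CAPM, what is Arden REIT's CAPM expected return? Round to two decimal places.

1.44%

E(R) = R_f + β × MRP = 1.35% + 0.03 × 3.08% = 1.44%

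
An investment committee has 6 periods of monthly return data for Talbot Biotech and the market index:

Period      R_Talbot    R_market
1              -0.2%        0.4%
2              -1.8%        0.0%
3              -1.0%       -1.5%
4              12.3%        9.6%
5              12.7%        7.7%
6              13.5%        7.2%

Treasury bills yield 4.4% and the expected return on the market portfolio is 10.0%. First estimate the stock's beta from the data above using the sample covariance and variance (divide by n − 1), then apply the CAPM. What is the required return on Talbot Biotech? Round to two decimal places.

13.01%

Mean R_i = (-0.2 − 1.8 − 1.0 + 12.3 + 12.7 + 13.5) / 6 = 5.9167%
Mean R_m = (0.4 + 0.0 − 1.5 + 9.6 + 7.7 + 7.2) / 6 = 3.9000%
Σ(R_i − R̄_i)(R_m − R̄_m) = 176.0400  ⇒  Cov = 176.0400 / 5 = 35.2080
Σ(R_m − R̄_m)² = 114.4400  ⇒  Var(R_m) = 114.4400 / 5 = 22.8880
β = Cov / Var(R_m) = 35.2080 / 22.8880 = 1.5383
MRP = 10.0% − 4.4% = 5.60%
E(R) = R_f + β × MRP = 4.4% + 1.5383 × 5.6% = 13.01%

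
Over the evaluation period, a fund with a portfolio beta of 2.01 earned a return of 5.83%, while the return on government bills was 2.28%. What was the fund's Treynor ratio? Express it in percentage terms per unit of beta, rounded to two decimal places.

1.77%

Treynor = (R_P − R_f) / β_P = (5.83% − 2.28%) / 2.0100 = 3.55% / 2.0100 = 1.77%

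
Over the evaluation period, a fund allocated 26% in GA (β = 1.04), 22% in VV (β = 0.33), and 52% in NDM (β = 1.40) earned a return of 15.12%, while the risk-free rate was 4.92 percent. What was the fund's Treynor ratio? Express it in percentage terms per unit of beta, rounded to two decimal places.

9.52%

β_P = 0.26×1.04 + 0.22×0.33 + 0.52×1.40 = 1.0710
Treynor = (R_P − R_f) / β_P = (15.12% − 4.92%) / 1.0710 = 10.20% / 1.0710 = 9.52%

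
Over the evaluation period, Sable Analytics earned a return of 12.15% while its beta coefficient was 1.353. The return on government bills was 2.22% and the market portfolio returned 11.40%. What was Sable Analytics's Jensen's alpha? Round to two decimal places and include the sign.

-2.49%

Market excess return = 11.40% − 2.22% = 9.18%
CAPM benchmark = R_f + β(R_m − R_f) = 2.22% + 1.353 × 9.18% = 14.64054%
α = actual − benchmark = 12.15% − 14.64054% = -2.49%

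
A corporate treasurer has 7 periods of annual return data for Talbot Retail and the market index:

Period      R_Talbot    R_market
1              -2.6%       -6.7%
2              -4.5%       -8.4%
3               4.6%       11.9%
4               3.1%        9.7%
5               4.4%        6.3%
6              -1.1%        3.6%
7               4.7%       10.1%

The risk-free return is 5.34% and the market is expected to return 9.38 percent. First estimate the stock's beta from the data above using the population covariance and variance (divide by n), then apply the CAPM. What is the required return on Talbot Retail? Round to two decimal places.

Mean R_i = (-2.6 − 4.5 + 4.6 + 3.1 + 4.4 − 1.1 + 4.7) / 7 = 1.2286%
Mean R_m = (-6.7 − 8.4 + 11.9 + 9.7 + 6.3 + 3.6 + 10.1) / 7 = 3.7857%
Σ(R_i − R̄_i)(R_m − R̄_m) = 178.7029  ⇒  Cov = 178.7029 / 7 = 25.5290
Σ(R_m − R̄_m)² = 405.4886  ⇒  Var(R_m) = 405.4886 / 7 = 57.9269
β = Cov / Var(R_m) = 25.5290 / 57.9269 = 0.4407
MRP = 9.38% − 5.34% = 4.04%
E(R) = R_f + β × MRP = 5.34% + 0.4407 × 4.04% = 7.12%

7.12%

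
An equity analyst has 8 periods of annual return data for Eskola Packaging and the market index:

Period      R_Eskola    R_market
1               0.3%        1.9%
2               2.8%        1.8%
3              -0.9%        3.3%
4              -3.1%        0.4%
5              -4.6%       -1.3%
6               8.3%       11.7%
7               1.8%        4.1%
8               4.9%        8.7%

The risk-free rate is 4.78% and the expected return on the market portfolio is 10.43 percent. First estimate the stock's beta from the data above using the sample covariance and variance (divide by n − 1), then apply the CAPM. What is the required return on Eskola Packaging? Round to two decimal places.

Mean R_i = (0.3 + 2.8 − 0.9 − 3.1 − 4.6 + 8.3 + 1.8 + 4.9) / 8 = 1.1875%
Mean R_m = (1.9 + 1.8 + 3.3 + 0.4 − 1.3 + 11.7 + 4.1 + 8.7) / 8 = 3.8250%
Σ(R_i − R̄_i)(R_m − R̄_m) = 118.1625  ⇒  Cov = 118.1625 / 7 = 16.8804
Σ(R_m − R̄_m)² = 131.9350  ⇒  Var(R_m) = 131.9350 / 7 = 18.8479
β = Cov / Var(R_m) = 16.8804 / 18.8479 = 0.8956
MRP = 10.43% − 4.78% = 5.65%
E(R) = R_f + β × MRP = 4.78% + 0.8956 × 5.65% = 9.84%

9.84%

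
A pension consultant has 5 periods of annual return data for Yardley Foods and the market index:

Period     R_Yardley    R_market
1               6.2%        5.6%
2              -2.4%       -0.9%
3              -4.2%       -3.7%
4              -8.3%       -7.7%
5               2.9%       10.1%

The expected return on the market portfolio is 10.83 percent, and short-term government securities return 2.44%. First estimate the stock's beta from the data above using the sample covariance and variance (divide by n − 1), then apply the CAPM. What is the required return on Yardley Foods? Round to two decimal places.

Mean R_i = (6.2 − 2.4 − 4.2 − 8.3 + 2.9) / 5 = -1.1600%
Mean R_m = (5.6 − 0.9 − 3.7 − 7.7 + 10.1) / 5 = 0.6800%
Σ(R_i − R̄_i)(R_m − R̄_m) = 149.5640  ⇒  Cov = 149.5640 / 4 = 37.3910
Σ(R_m − R̄_m)² = 204.8480  ⇒  Var(R_m) = 204.8480 / 4 = 51.2120
β = Cov / Var(R_m) = 37.3910 / 51.2120 = 0.7301
MRP = 10.83% − 2.44% = 8.39%
E(R) = R_f + β × MRP = 2.44% + 0.7301 × 8.39% = 8.57%

8.57%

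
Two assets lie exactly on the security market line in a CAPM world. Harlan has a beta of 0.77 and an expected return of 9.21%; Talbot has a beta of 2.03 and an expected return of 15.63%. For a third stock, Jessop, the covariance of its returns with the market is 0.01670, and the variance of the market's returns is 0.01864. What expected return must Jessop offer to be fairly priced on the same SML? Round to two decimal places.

9.85%

MRP = (15.63% − 9.21%) / (2.03 − 0.77) = 5.0952%
R_f = 9.21% − 0.77 × 5.0952% = 5.2867%
β_Jessop = Cov / Var(R_m) = 0.01670 / 0.01864 = 0.8959
E(R_Jessop) = R_f + β × MRP = 5.2867% + 0.8959 × 5.0952% = 9.85%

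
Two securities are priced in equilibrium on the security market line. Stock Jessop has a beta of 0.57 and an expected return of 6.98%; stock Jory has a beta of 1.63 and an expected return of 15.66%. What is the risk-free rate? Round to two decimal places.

2.31%

Both satisfy E(R) = R_f + β·MRP, so the slope of the SML is
MRP = (15.66% − 6.98%) / (1.63 − 0.57) = 8.68% / 1.06 = 8.1887%
R_f = E(R_Jessop) − β_Jessop·MRP = 6.98% − 0.57 × 8.1887% = 2.3124%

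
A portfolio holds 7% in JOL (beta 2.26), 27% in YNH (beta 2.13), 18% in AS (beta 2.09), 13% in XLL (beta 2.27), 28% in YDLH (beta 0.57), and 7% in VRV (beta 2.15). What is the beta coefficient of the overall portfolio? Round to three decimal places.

β_P = Σ w_i β_i = 0.07×2.26 + 0.27×2.13 + 0.18×2.09 + 0.13×2.27 + 0.28×0.57 + 0.07×2.15 = 1.7147

1.715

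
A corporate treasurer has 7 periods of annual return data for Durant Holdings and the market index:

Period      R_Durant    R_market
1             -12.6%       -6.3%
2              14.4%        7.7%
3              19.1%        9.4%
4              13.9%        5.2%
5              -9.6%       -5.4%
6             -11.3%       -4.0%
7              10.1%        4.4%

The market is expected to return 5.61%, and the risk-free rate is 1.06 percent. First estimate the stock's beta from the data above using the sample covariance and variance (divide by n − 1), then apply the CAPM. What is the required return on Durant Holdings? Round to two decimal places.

Mean R_i = (-12.6 + 14.4 + 19.1 + 13.9 − 9.6 − 11.3 + 10.1) / 7 = 3.4286%
Mean R_m = (-6.3 + 7.7 + 9.4 + 5.2 − 5.4 − 4.0 + 4.4) / 7 = 1.5714%
Σ(R_i − R̄_i)(R_m − R̄_m) = 545.8457  ⇒  Cov = 545.8457 / 6 = 90.9743
Σ(R_m − R̄_m)² = 261.6143  ⇒  Var(R_m) = 261.6143 / 6 = 43.6024
β = Cov / Var(R_m) = 90.9743 / 43.6024 = 2.0865
MRP = 5.61% − 1.06% = 4.55%
E(R) = R_f + β × MRP = 1.06% + 2.0865 × 4.55% = 10.55%

10.55%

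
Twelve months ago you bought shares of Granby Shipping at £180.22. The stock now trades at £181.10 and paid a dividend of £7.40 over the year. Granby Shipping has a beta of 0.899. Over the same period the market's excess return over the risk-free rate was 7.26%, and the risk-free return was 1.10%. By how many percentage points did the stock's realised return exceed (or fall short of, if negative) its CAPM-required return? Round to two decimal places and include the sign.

Realised HPR = (P1 + D1 − P0) / P0 = (181.10 + 7.40 − 180.22) / 180.22 = 8.28 / 180.22 = 4.5944%
CAPM required = R_f + β·MRP = 1.10% + 0.899 × 7.26% = 7.62674%
α = realised − required = 4.5944% − 7.62674% = -3.03%

-3.03%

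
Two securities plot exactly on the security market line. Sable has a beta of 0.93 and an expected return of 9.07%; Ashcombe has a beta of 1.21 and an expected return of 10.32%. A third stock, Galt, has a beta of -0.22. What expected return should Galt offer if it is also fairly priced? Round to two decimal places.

MRP (SML slope) = (10.32% − 9.07%) / (1.21 − 0.93) = 1.25% / 0.28 = 4.4643%
R_f (intercept) = 9.07% − 0.93 × 4.4643% = 4.9182%
E(R_Galt) = R_f + β × MRP = 4.9182% + -0.22 × 4.4643% = 3.94%

3.94%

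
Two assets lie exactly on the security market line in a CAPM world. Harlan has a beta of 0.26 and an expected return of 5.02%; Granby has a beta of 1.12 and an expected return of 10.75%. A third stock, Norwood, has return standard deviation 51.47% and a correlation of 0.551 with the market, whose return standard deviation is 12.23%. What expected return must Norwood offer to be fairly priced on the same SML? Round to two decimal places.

18.74%

MRP = (10.75% − 5.02%) / (1.12 − 0.26) = 6.6628%
R_f = 5.02% − 0.26 × 6.6628% = 3.2877%
β_Norwood = ρ·σ_i/σ_m = 0.551 × 51.47 / 12.23 = 2.3189
E(R_Norwood) = R_f + β × MRP = 3.2877% + 2.3189 × 6.6628% = 18.74%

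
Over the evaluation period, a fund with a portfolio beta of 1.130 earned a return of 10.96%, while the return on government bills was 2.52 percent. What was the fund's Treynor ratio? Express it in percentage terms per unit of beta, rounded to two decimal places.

Treynor = (R_P − R_f) / β_P = (10.96% − 2.52%) / 1.1300 = 8.44% / 1.1300 = 7.47%

7.47%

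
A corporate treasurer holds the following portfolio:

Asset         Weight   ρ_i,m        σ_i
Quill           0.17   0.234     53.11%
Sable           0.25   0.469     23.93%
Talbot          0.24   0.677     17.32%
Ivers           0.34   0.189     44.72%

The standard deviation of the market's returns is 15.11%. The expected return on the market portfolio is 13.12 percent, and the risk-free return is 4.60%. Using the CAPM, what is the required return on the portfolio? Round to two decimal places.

β_Quill = 0.234 × 53.11% / 15.11% = 0.8225
β_Sable = 0.469 × 23.93% / 15.11% = 0.7428
β_Talbot = 0.677 × 17.32% / 15.11% = 0.7760
β_Ivers = 0.189 × 44.72% / 15.11% = 0.5594
β_P = Σ w_i β_i = 0.17×0.8225 + 0.25×0.7428 + 0.24×0.7760 + 0.34×0.5594 = 0.7020
MRP = 13.12% − 4.60% = 8.52%
E(R_P) = R_f + β_P × MRP = 4.60% + 0.7020 × 8.52% = 10.58%

10.58%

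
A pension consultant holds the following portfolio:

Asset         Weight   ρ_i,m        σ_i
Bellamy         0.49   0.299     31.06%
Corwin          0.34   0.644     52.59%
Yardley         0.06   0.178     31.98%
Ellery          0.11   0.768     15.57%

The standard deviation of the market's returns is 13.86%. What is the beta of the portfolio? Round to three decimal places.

1.279

β_Bellamy = 0.299 × 31.06% / 13.86% = 0.6701
β_Corwin = 0.644 × 52.59% / 13.86% = 2.4436
β_Yardley = 0.178 × 31.98% / 13.86% = 0.4107
β_Ellery = 0.768 × 15.57% / 13.86% = 0.8628
β_P = Σ w_i β_i = 0.49×0.6701 + 0.34×2.4436 + 0.06×0.4107 + 0.11×0.8628 = 1.2787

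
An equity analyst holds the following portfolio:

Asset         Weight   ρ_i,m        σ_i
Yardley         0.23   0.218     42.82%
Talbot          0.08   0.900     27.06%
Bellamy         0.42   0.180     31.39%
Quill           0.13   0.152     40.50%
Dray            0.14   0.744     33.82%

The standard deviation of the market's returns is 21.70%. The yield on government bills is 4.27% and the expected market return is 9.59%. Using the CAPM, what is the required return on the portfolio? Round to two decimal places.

6.92%

β_Yardley = 0.218 × 42.82% / 21.70% = 0.4302
β_Talbot = 0.900 × 27.06% / 21.70% = 1.1223
β_Bellamy = 0.180 × 31.39% / 21.70% = 0.2604
β_Quill = 0.152 × 40.50% / 21.70% = 0.2837
β_Dray = 0.744 × 33.82% / 21.70% = 1.1595
β_P = Σ w_i β_i = 0.23×0.4302 + 0.08×1.1223 + 0.42×0.2604 + 0.13×0.2837 + 0.14×1.1595 = 0.4973
MRP = 9.59% − 4.27% = 5.32%
E(R_P) = R_f + β_P × MRP = 4.27% + 0.4973 × 5.32% = 6.92%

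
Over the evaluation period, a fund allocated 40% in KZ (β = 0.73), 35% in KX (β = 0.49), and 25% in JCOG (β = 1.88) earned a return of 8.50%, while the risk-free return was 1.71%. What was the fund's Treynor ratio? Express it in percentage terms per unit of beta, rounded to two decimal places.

7.27%

β_P = 0.40×0.73 + 0.35×0.49 + 0.25×1.88 = 0.9335
Treynor = (R_P − R_f) / β_P = (8.50% − 1.71%) / 0.9335 = 6.79% / 0.9335 = 7.27%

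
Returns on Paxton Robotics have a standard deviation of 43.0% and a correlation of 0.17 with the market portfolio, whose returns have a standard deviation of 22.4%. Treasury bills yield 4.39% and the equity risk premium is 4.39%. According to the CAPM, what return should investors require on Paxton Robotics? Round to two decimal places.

β = ρ × σ_i / σ_m = 0.17 × 43.0% / 22.4% = 0.3263
E(R) = 4.39% + 0.3263 × 4.39% = 5.82%

5.82%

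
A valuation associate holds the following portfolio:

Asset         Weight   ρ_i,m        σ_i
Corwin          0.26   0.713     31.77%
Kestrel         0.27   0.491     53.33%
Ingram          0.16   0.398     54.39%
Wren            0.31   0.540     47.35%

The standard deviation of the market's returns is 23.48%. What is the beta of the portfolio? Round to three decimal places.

β_Corwin = 0.713 × 31.77% / 23.48% = 0.9647
β_Kestrel = 0.491 × 53.33% / 23.48% = 1.1152
β_Ingram = 0.398 × 54.39% / 23.48% = 0.9219
β_Wren = 0.540 × 47.35% / 23.48% = 1.0890
β_P = Σ w_i β_i = 0.26×0.9647 + 0.27×1.1152 + 0.16×0.9219 + 0.31×1.0890 = 1.0370

1.037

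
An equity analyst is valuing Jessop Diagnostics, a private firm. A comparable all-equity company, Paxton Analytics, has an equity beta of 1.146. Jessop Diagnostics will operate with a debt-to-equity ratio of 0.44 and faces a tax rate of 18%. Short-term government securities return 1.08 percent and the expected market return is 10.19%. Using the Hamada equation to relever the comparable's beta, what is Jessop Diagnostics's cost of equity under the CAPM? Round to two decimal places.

15.29%

β_L = β_U × [1 + (1 − t)(D/E)] = 1.146 × [1 + (1 − 0.18) × 0.44]
    = 1.146 × [1 + 0.82 × 0.44] = 1.146 × 1.3608 = 1.5595
MRP = 10.19% − 1.08% = 9.11%
E(R) = R_f + β_L × MRP = 1.08% + 1.5595 × 9.11% = 15.29%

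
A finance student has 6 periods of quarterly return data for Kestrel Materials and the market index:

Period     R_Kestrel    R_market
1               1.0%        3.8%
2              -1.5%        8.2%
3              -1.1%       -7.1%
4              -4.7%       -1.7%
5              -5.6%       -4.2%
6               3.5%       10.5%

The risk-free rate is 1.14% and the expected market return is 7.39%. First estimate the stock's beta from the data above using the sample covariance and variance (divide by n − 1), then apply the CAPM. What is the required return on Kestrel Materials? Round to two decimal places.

3.18%

Mean R_i = (1.0 − 1.5 − 1.1 − 4.7 − 5.6 + 3.5) / 6 = -1.4000%
Mean R_m = (3.8 + 8.2 − 7.1 − 1.7 − 4.2 + 10.5) / 6 = 1.5833%
Σ(R_i − R̄_i)(R_m − R̄_m) = 80.8700  ⇒  Cov = 80.8700 / 5 = 16.1740
Σ(R_m − R̄_m)² = 247.8283  ⇒  Var(R_m) = 247.8283 / 5 = 49.5657
β = Cov / Var(R_m) = 16.1740 / 49.5657 = 0.3263
MRP = 7.39% − 1.14% = 6.25%
E(R) = R_f + β × MRP = 1.14% + 0.3263 × 6.25% = 3.18%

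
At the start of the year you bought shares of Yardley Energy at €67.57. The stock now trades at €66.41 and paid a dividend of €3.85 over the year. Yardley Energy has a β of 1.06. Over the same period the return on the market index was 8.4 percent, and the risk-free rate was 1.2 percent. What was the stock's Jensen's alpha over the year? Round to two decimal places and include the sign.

-4.85%

Realised HPR = (P1 + D1 − P0) / P0 = (66.41 + 3.85 − 67.57) / 67.57 = 2.69 / 67.57 = 3.9811%
MRP = 8.4% − 1.2% = 7.20%
CAPM required = R_f + β·MRP = 1.2% + 1.06 × 7.2% = 8.8320%
α = realised − required = 3.9811% − 8.8320% = -4.85%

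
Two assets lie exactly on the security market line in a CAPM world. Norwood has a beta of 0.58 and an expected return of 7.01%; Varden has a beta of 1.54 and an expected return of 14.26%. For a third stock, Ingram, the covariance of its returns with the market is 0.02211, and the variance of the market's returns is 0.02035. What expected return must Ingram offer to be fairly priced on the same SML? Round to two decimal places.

10.84%

MRP = (14.26% − 7.01%) / (1.54 − 0.58) = 7.5521%
R_f = 7.01% − 0.58 × 7.5521% = 2.6298%
β_Ingram = Cov / Var(R_m) = 0.02211 / 0.02035 = 1.0865
E(R_Ingram) = R_f + β × MRP = 2.6298% + 1.0865 × 7.5521% = 10.84%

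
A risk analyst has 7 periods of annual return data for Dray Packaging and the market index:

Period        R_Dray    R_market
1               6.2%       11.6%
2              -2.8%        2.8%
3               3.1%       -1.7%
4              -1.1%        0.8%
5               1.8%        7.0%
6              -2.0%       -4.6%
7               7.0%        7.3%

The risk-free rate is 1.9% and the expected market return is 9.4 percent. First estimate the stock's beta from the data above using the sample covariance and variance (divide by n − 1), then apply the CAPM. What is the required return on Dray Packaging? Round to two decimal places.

Mean R_i = (6.2 − 2.8 + 3.1 − 1.1 + 1.8 − 2.0 + 7.0) / 7 = 1.7429%
Mean R_m = (11.6 + 2.8 − 1.7 + 0.8 + 7.0 − 4.6 + 7.3) / 7 = 3.3143%
Σ(R_i − R̄_i)(R_m − R̄_m) = 90.3957  ⇒  Cov = 90.3957 / 6 = 15.0660
Σ(R_m − R̄_m)² = 192.4886  ⇒  Var(R_m) = 192.4886 / 6 = 32.0814
β = Cov / Var(R_m) = 15.0660 / 32.0814 = 0.4696
MRP = 9.4% − 1.9% = 7.50%
E(R) = R_f + β × MRP = 1.9% + 0.4696 × 7.5% = 5.42%

5.42%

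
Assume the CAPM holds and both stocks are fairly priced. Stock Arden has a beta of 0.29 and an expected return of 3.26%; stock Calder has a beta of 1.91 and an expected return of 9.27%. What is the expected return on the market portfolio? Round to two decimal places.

Both satisfy E(R) = R_f + β·MRP, so the slope of the SML is
MRP = (9.27% − 3.26%) / (1.91 − 0.29) = 6.01% / 1.62 = 3.7099%
R_f = E(R_Arden) − β_Arden·MRP = 3.26% − 0.29 × 3.7099% = 2.1841%
E(R_m) = R_f + MRP = 2.1841% + 3.7099% = 5.89%

5.89%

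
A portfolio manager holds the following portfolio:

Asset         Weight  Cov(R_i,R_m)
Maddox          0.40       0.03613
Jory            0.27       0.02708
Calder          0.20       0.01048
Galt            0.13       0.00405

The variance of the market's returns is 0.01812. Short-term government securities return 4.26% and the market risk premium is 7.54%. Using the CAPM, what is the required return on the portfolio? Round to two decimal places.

14.41%

β_Maddox = 0.03613 / 0.01812 = 1.9939
β_Jory = 0.02708 / 0.01812 = 1.4945
β_Calder = 0.01048 / 0.01812 = 0.5784
β_Galt = 0.00405 / 0.01812 = 0.2235
β_P = Σ w_i β_i = 0.40×1.9939 + 0.27×1.4945 + 0.20×0.5784 + 0.13×0.2235 = 1.3458
E(R_P) = R_f + β_P × MRP = 4.26% + 1.3458 × 7.54% = 14.41%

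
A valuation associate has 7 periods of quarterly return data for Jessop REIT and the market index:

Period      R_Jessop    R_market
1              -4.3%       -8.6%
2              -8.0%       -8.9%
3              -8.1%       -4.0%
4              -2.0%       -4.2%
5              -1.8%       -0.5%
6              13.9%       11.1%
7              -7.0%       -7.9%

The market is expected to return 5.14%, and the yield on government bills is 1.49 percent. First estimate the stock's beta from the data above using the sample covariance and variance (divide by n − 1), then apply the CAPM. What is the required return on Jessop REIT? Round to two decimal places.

5.21%

Mean R_i = (-4.3 − 8.0 − 8.1 − 2.0 − 1.8 + 13.9 − 7.0) / 7 = -2.4714%
Mean R_m = (-8.6 − 8.9 − 4.0 − 4.2 − 0.5 + 11.1 − 7.9) / 7 = -3.2857%
Σ(R_i − R̄_i)(R_m − R̄_m) = 302.6271  ⇒  Cov = 302.6271 / 6 = 50.4379
Σ(R_m − R̄_m)² = 297.1086  ⇒  Var(R_m) = 297.1086 / 6 = 49.5181
β = Cov / Var(R_m) = 50.4379 / 49.5181 = 1.0186
MRP = 5.14% − 1.49% = 3.65%
E(R) = R_f + β × MRP = 1.49% + 1.0186 × 3.65% = 5.21%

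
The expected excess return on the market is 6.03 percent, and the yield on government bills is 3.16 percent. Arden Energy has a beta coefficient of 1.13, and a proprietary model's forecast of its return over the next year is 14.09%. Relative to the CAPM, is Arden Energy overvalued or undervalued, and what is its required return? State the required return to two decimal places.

Required return = R_f + β·MRP = 3.16% + 1.13 × 6.03% = 9.97%
Forecast 14.09% > required 9.97% → the stock plots above the SML → undervalued.

Undervalued; required return 9.97%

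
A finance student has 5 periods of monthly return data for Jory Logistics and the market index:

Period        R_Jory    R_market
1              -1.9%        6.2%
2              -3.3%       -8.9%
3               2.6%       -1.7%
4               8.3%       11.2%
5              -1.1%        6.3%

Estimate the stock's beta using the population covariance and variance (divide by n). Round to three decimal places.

Mean R_i = (-1.9 − 3.3 + 2.6 + 8.3 − 1.1) / 5 = 0.9200%
Mean R_m = (6.2 − 8.9 − 1.7 + 11.2 + 6.3) / 5 = 2.6200%
Σ(R_i − R̄_i)(R_m − R̄_m) = 87.1480  ⇒  Cov = 87.1480 / 5 = 17.4296
Σ(R_m − R̄_m)² = 251.3480  ⇒  Var(R_m) = 251.3480 / 5 = 50.2696
β = Cov / Var(R_m) = 17.4296 / 50.2696 = 0.3467

0.347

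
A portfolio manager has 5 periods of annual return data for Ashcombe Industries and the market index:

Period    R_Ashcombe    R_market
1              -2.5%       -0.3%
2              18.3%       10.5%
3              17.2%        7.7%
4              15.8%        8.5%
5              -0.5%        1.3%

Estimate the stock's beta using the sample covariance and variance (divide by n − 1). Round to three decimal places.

2.124

Mean R_i = (-2.5 + 18.3 + 17.2 + 15.8 − 0.5) / 5 = 9.6600%
Mean R_m = (-0.3 + 10.5 + 7.7 + 8.5 + 1.3) / 5 = 5.5400%
Σ(R_i − R̄_i)(R_m − R̄_m) = 191.4080  ⇒  Cov = 191.4080 / 4 = 47.8520
Σ(R_m − R̄_m)² = 90.1120  ⇒  Var(R_m) = 90.1120 / 4 = 22.5280
β = Cov / Var(R_m) = 47.8520 / 22.5280 = 2.1241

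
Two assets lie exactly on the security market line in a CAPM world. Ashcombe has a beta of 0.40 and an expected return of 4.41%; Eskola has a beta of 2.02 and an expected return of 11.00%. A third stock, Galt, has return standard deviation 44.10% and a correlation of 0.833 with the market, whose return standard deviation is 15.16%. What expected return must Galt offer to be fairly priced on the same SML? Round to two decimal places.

MRP = (11.00% − 4.41%) / (2.02 − 0.40) = 4.0679%
R_f = 4.41% − 0.40 × 4.0679% = 2.7828%
β_Galt = ρ·σ_i/σ_m = 0.833 × 44.10 / 15.16 = 2.4232
E(R_Galt) = R_f + β × MRP = 2.7828% + 2.4232 × 4.0679% = 12.64%

12.64%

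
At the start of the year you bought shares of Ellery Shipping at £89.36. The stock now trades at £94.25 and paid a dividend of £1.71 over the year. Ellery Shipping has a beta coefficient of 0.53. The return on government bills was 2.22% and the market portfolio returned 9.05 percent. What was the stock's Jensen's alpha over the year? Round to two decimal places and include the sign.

Realised HPR = (P1 + D1 − P0) / P0 = (94.25 + 1.71 − 89.36) / 89.36 = 6.60 / 89.36 = 7.3859%
MRP = 9.05% − 2.22% = 6.83%
CAPM required = R_f + β·MRP = 2.22% + 0.53 × 6.83% = 5.8399%
α = realised − required = 7.3859% − 5.8399% = +1.55%

+1.55%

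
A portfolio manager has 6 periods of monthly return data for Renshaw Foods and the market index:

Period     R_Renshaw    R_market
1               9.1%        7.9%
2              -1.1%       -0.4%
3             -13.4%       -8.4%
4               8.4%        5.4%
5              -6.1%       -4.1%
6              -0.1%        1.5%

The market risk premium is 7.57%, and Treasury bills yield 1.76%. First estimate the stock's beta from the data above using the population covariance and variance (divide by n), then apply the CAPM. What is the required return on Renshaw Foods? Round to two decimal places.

Mean R_i = (9.1 − 1.1 − 13.4 + 8.4 − 6.1 − 0.1) / 6 = -0.5333%
Mean R_m = (7.9 − 0.4 − 8.4 + 5.4 − 4.1 + 1.5) / 6 = 0.3167%
Σ(R_i − R̄_i)(R_m − R̄_m) = 256.1233  ⇒  Cov = 256.1233 / 6 = 42.6872
Σ(R_m − R̄_m)² = 180.7483  ⇒  Var(R_m) = 180.7483 / 6 = 30.1247
β = Cov / Var(R_m) = 42.6872 / 30.1247 = 1.4170
E(R) = R_f + β × MRP = 1.76% + 1.4170 × 7.57% = 12.49%

12.49%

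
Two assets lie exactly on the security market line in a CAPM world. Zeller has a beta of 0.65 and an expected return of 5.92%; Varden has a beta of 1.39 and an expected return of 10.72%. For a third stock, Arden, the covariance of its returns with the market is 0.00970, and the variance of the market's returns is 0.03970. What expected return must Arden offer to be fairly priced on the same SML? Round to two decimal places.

3.29%

MRP = (10.72% − 5.92%) / (1.39 − 0.65) = 6.4865%
R_f = 5.92% − 0.65 × 6.4865% = 1.7038%
β_Arden = Cov / Var(R_m) = 0.00970 / 0.03970 = 0.2443
E(R_Arden) = R_f + β × MRP = 1.7038% + 0.2443 × 6.4865% = 3.29%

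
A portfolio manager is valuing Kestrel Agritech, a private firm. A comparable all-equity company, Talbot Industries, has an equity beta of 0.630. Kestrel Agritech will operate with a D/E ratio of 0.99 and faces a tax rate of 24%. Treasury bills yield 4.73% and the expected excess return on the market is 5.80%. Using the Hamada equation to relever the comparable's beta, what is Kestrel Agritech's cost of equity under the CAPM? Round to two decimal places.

11.13%

β_L = β_U × [1 + (1 − t)(D/E)] = 0.630 × [1 + (1 − 0.24) × 0.99]
    = 0.630 × [1 + 0.76 × 0.99] = 0.630 × 1.7524 = 1.1040
E(R) = R_f + β_L × MRP = 4.73% + 1.1040 × 5.80% = 11.13%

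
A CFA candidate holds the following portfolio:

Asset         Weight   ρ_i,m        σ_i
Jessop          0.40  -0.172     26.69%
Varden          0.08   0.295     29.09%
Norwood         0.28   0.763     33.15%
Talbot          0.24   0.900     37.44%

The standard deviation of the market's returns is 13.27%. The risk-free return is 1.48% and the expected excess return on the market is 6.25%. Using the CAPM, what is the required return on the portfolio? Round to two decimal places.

8.08%

β_Jessop = -0.172 × 26.69% / 13.27% = -0.3459
β_Varden = 0.295 × 29.09% / 13.27% = 0.6467
β_Norwood = 0.763 × 33.15% / 13.27% = 1.9061
β_Talbot = 0.900 × 37.44% / 13.27% = 2.5393
β_P = Σ w_i β_i = 0.40×-0.3459 + 0.08×0.6467 + 0.28×1.9061 + 0.24×2.5393 = 1.0565
E(R_P) = R_f + β_P × MRP = 1.48% + 1.0565 × 6.25% = 8.08%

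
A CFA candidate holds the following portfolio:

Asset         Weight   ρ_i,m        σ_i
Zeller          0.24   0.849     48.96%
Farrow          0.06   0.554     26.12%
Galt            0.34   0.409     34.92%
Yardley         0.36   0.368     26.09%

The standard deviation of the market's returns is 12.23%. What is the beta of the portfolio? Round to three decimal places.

1.566

β_Zeller = 0.849 × 48.96% / 12.23% = 3.3988
β_Farrow = 0.554 × 26.12% / 12.23% = 1.1832
β_Galt = 0.409 × 34.92% / 12.23% = 1.1678
β_Yardley = 0.368 × 26.09% / 12.23% = 0.7850
β_P = Σ w_i β_i = 0.24×3.3988 + 0.06×1.1832 + 0.34×1.1678 + 0.36×0.7850 = 1.5664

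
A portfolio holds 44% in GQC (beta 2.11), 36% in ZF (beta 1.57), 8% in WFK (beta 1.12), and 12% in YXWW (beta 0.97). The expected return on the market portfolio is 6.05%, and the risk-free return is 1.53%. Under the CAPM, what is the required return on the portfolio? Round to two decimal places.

9.21%

β_P = Σ w_i β_i = 0.44×2.11 + 0.36×1.57 + 0.08×1.12 + 0.12×0.97 = 1.6996
MRP = 6.05% − 1.53% = 4.52%
E(R_P) = R_f + β_P × MRP = 1.53% + 1.6996 × 4.52% = 9.21%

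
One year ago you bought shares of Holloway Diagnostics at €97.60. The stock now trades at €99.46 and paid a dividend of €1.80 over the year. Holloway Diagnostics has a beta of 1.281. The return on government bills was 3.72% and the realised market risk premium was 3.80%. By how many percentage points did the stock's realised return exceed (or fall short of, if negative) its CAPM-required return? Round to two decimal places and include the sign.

-4.84%

Realised HPR = (P1 + D1 − P0) / P0 = (99.46 + 1.80 − 97.60) / 97.60 = 3.66 / 97.60 = 3.7500%
CAPM required = R_f + β·MRP = 3.72% + 1.281 × 3.80% = 8.58780%
α = realised − required = 3.7500% − 8.58780% = -4.84%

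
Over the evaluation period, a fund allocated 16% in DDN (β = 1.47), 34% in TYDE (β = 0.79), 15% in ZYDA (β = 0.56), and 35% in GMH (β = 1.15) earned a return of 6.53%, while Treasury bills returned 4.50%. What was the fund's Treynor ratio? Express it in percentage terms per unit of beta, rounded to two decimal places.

β_P = 0.16×1.47 + 0.34×0.79 + 0.15×0.56 + 0.35×1.15 = 0.9903
Treynor = (R_P − R_f) / β_P = (6.53% − 4.50%) / 0.9903 = 2.03% / 0.9903 = 2.05%

2.05%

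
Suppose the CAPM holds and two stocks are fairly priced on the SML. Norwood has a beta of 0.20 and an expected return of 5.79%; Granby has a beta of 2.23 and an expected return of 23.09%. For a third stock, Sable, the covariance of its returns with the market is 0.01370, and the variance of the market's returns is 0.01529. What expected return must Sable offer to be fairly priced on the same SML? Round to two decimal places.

MRP = (23.09% − 5.79%) / (2.23 − 0.20) = 8.5222%
R_f = 5.79% − 0.20 × 8.5222% = 4.0856%
β_Sable = Cov / Var(R_m) = 0.01370 / 0.01529 = 0.8960
E(R_Sable) = R_f + β × MRP = 4.0856% + 0.8960 × 8.5222% = 11.72%

11.72%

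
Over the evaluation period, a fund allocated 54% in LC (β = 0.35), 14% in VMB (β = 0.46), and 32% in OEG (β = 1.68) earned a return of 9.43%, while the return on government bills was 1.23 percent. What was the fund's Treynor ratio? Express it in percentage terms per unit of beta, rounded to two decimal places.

β_P = 0.54×0.35 + 0.14×0.46 + 0.32×1.68 = 0.7910
Treynor = (R_P − R_f) / β_P = (9.43% − 1.23%) / 0.7910 = 8.20% / 0.7910 = 10.37%

10.37%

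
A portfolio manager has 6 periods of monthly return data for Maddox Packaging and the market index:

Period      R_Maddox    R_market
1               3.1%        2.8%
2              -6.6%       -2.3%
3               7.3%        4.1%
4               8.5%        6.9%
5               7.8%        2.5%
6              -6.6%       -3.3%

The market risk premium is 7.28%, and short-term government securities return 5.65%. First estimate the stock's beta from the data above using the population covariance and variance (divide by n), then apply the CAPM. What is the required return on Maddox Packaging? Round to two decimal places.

18.13%

Mean R_i = (3.1 − 6.6 + 7.3 + 8.5 + 7.8 − 6.6) / 6 = 2.2500%
Mean R_m = (2.8 − 2.3 + 4.1 + 6.9 + 2.5 − 3.3) / 6 = 1.7833%
Σ(R_i − R̄_i)(R_m − R̄_m) = 129.6450  ⇒  Cov = 129.6450 / 6 = 21.6075
Σ(R_m − R̄_m)² = 75.6083  ⇒  Var(R_m) = 75.6083 / 6 = 12.6014
β = Cov / Var(R_m) = 21.6075 / 12.6014 = 1.7147
E(R) = R_f + β × MRP = 5.65% + 1.7147 × 7.28% = 18.13%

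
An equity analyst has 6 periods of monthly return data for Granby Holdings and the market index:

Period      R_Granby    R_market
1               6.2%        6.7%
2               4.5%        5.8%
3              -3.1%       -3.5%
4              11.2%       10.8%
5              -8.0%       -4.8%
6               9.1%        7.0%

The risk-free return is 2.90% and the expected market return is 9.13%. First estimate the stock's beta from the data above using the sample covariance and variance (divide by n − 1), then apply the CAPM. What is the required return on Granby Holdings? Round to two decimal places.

10.06%

Mean R_i = (6.2 + 4.5 − 3.1 + 11.2 − 8.0 + 9.1) / 6 = 3.3167%
Mean R_m = (6.7 + 5.8 − 3.5 + 10.8 − 4.8 + 7.0) / 6 = 3.6667%
Σ(R_i − R̄_i)(R_m − R̄_m) = 228.5833  ⇒  Cov = 228.5833 / 5 = 45.7167
Σ(R_m − R̄_m)² = 198.7933  ⇒  Var(R_m) = 198.7933 / 5 = 39.7587
β = Cov / Var(R_m) = 45.7167 / 39.7587 = 1.1499
MRP = 9.13% − 2.90% = 6.23%
E(R) = R_f + β × MRP = 2.90% + 1.1499 × 6.23% = 10.06%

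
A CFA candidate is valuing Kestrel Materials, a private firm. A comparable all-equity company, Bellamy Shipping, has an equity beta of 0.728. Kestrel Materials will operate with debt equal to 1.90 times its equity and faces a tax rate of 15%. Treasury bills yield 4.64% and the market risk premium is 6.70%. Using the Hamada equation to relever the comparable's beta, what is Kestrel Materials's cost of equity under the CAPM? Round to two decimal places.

β_L = β_U × [1 + (1 − t)(D/E)] = 0.728 × [1 + (1 − 0.15) × 1.90]
    = 0.728 × [1 + 0.85 × 1.90] = 0.728 × 2.6150 = 1.9037
E(R) = R_f + β_L × MRP = 4.64% + 1.9037 × 6.70% = 17.39%

17.39%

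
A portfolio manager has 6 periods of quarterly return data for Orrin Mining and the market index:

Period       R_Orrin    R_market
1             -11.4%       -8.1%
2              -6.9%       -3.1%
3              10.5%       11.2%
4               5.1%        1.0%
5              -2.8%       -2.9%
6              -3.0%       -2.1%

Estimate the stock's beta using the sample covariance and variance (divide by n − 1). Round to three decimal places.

1.158

Mean R_i = (-11.4 − 6.9 + 10.5 + 5.1 − 2.8 − 3.0) / 6 = -1.4167%
Mean R_m = (-8.1 − 3.1 + 11.2 + 1.0 − 2.9 − 2.1) / 6 = -0.6667%
Σ(R_i − R̄_i)(R_m − R̄_m) = 245.1833  ⇒  Cov = 245.1833 / 5 = 49.0367
Σ(R_m − R̄_m)² = 211.8133  ⇒  Var(R_m) = 211.8133 / 5 = 42.3627
β = Cov / Var(R_m) = 49.0367 / 42.3627 = 1.1575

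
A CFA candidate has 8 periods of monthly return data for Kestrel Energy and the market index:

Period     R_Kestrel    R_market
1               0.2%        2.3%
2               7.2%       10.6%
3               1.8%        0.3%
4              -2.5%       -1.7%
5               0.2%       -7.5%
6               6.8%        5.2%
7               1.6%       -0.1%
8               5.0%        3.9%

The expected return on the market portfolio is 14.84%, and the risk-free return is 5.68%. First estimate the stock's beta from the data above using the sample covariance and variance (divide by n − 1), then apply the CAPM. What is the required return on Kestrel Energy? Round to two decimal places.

Mean R_i = (0.2 + 7.2 + 1.8 − 2.5 + 0.2 + 6.8 + 1.6 + 5.0) / 8 = 2.5375%
Mean R_m = (2.3 + 10.6 + 0.3 − 1.7 − 7.5 + 5.2 − 0.1 + 3.9) / 8 = 1.6250%
Σ(R_i − R̄_i)(R_m − R̄_m) = 101.7825  ⇒  Cov = 101.7825 / 7 = 14.5404
Σ(R_m − R̄_m)² = 198.0150  ⇒  Var(R_m) = 198.0150 / 7 = 28.2879
β = Cov / Var(R_m) = 14.5404 / 28.2879 = 0.5140
MRP = 14.84% − 5.68% = 9.16%
E(R) = R_f + β × MRP = 5.68% + 0.5140 × 9.16% = 10.39%

10.39%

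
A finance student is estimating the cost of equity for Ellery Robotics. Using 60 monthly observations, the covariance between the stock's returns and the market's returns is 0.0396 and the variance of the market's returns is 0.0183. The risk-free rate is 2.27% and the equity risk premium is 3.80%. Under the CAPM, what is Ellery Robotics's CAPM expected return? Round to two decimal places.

10.49%

β = Cov(R_i, R_m) / Var(R_m) = 0.0396 / 0.0183 = 2.1639
E(R) = R_f + β × MRP = 2.27% + 2.1639 × 3.80% = 10.49%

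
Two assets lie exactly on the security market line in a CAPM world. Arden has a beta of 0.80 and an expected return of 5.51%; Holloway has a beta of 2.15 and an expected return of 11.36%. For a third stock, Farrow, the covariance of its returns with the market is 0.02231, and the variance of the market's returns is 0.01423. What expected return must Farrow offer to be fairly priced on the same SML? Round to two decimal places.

MRP = (11.36% − 5.51%) / (2.15 − 0.80) = 4.3333%
R_f = 5.51% − 0.80 × 4.3333% = 2.0434%
β_Farrow = Cov / Var(R_m) = 0.02231 / 0.01423 = 1.5678
E(R_Farrow) = R_f + β × MRP = 2.0434% + 1.5678 × 4.3333% = 8.84%

8.84%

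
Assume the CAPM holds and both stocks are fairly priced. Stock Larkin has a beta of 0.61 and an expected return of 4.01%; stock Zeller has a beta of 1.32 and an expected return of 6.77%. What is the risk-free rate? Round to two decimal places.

1.64%

Both satisfy E(R) = R_f + β·MRP, so the slope of the SML is
MRP = (6.77% − 4.01%) / (1.32 − 0.61) = 2.76% / 0.71 = 3.8873%
R_f = E(R_Larkin) − β_Larkin·MRP = 4.01% − 0.61 × 3.8873% = 1.6387%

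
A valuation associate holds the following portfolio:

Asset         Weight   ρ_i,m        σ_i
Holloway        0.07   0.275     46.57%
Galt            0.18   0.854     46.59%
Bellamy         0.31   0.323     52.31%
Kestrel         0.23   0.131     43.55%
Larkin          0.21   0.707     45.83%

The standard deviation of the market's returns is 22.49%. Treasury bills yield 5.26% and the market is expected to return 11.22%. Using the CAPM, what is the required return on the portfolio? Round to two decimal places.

10.93%

β_Holloway = 0.275 × 46.57% / 22.49% = 0.5694
β_Galt = 0.854 × 46.59% / 22.49% = 1.7691
β_Bellamy = 0.323 × 52.31% / 22.49% = 0.7513
β_Kestrel = 0.131 × 43.55% / 22.49% = 0.2537
β_Larkin = 0.707 × 45.83% / 22.49% = 1.4407
β_P = Σ w_i β_i = 0.07×0.5694 + 0.18×1.7691 + 0.31×0.7513 + 0.23×0.2537 + 0.21×1.4407 = 0.9521
MRP = 11.22% − 5.26% = 5.96%
E(R_P) = R_f + β_P × MRP = 5.26% + 0.9521 × 5.96% = 10.93%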